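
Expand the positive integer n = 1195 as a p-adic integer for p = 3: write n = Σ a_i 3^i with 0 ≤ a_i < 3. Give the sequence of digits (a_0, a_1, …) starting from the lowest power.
(a_0, a_1, …) = (1, 2, 0, 2, 2, 1, 1)

Repeated division by 3 gives the digits low-to-high: 1195 = 1 + 2·3^1 + 2·3^3 + 2·3^4 + 1·3^5 + 1·3^6. Digit sequence: (1, 2, 0, 2, 2, 1, 1).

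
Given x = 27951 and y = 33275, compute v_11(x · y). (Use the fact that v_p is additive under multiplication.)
v_11(930069525) = 6

v_p(x) = 3 (factor: 27951 = 11^3 · 21); v_p(y) = 3 (factor: 33275 = 11^3 · 25). Additivity: v_p(xy) = v_p(x) + v_p(y) = 3 + 3 = 6. (Direct check: xy = 930069525 = 11^6 · (525).)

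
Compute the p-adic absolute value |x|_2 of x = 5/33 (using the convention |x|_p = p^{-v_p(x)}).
|5/33|_2 = 1

Step 1 — compute v_2(x) by factoring powers of 2 out of the numerator and denominator: v_2(5/33) = 0. Step 2 — apply |x|_p = p^{-v_p(x)} = 2^{0} = 1.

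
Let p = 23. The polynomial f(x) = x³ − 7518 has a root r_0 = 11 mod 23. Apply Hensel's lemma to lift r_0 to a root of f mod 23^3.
r_2 = 8084 (mod 12167)

Hensel: r_{i+1} = r_i − f(r_i)/f′(r_i) mod 23^{i+2}, where f′(x) = 3x². Iterate:
  r_0 = 11 (mod 23)
  r_1 = 149 (mod 529)
  r_2 = 8084 (mod 12167)
Final: r = 8084 with f(r) ≡ 0 mod 23^3.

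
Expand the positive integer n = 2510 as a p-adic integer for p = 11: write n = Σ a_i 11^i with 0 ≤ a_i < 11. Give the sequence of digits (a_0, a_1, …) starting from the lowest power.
(a_0, a_1, …) = (2, 8, 9, 1)

Repeated division by 11 gives the digits low-to-high: 2510 = 2 + 8·11^1 + 9·11^2 + 1·11^3. Digit sequence: (2, 8, 9, 1).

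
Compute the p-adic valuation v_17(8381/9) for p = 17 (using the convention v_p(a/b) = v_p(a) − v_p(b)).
v_17(8381/9) = 2

Factor powers of 17 from the numerator and denominator of the reduced fraction: 8381 = 17^2 · 29 and 9 = 17^0 · 9. Apply v_p(a/b) = v_p(a) − v_p(b): v_17(8381/9) = 2 − 0 = 2.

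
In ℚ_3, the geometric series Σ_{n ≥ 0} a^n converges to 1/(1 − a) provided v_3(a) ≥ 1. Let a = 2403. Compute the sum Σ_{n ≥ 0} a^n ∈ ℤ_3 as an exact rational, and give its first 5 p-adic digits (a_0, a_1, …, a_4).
Σ a^n = 1/(1 − a) = -1/2402;  first 5 digits = (1, 0, 0, 2, 2)

v_3(a) = 3 ≥ 1, so the series converges in ℤ_3 to 1/(1 − a) = 1/(1 − 2403) = -1/2402. Expand this rational in ℤ_3: compute digits iteratively via d_i = x_i mod 3, x_{i+1} = (x_i − d_i)/3. The first 5 digits are (1, 0, 0, 2, 2).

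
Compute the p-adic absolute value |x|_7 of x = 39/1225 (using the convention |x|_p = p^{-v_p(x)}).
|39/1225|_7 = 49

Step 1 — compute v_7(x) by factoring powers of 7 out of the numerator and denominator: v_7(39/1225) = -2. Step 2 — apply |x|_p = p^{-v_p(x)} = 7^{2} = 49.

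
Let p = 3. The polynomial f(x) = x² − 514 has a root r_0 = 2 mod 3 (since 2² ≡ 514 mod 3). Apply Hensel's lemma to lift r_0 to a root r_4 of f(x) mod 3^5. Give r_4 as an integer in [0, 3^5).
r_4 = 107 (mod 243)

Hensel's recurrence: r_{i+1} = r_i − f(r_i)·(f′(r_i))^{-1} mod 3^{i+2}, with f′(x) = 2x. Iterate:
  r_0 = 2 (mod 3)
  r_1 = 8 (mod 9)
  r_2 = 26 (mod 27)
  r_3 = 26 (mod 81)
  r_4 = 107 (mod 243)
Final: r_4 = 107, and one checks f(r_4) ≡ 0 mod 3^5.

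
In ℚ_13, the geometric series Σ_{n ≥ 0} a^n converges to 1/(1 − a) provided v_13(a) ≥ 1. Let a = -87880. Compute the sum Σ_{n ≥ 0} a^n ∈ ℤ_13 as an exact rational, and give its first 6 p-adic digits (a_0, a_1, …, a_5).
Σ a^n = 1/(1 − a) = 1/87881;  first 6 digits = (1, 0, 0, 12, 9, 12)

v_13(a) = 3 ≥ 1, so the series converges in ℤ_13 to 1/(1 − a) = 1/(1 − (-87880)) = 1/87881. Expand this rational in ℤ_13: compute digits iteratively via d_i = x_i mod 13, x_{i+1} = (x_i − d_i)/13. The first 6 digits are (1, 0, 0, 12, 9, 12).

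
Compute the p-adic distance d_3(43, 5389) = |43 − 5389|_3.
d_3(43, 5389) = 1/243

Step 1 — x − y = 43 − 5389 = -5346. Step 2 — v_3(-5346) = 5 (factor: -5346 = −(3^5 · 22); the sign does not affect v_p). Step 3 — |x − y|_3 = 3^{-5} = 1/243.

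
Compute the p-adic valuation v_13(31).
v_13(31) = 0

v_13(n) is the largest exponent k such that 13^k divides n. Factor out: 31 = 13^0 · 31. (Sign doesn't affect v_p.) So v_13(31) = 0.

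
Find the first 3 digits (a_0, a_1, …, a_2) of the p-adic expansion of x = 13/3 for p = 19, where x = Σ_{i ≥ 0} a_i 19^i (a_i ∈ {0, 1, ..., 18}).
(a_0, …, a_2) = (17, 12, 12)

v_19(13/3) = 0 (numerator and denominator both coprime to 19), so x ∈ ℤ_19^×. Compute digits iteratively via a_i = x_i mod 19, x_{i+1} = (x_i − a_i)/19, with x_0 = x:
  x_0 = 13/3;  a_0 = 17;  x_1 = (x_0 − 17)/19 = -2/3
  x_1 = -2/3;  a_1 = 12;  x_2 = (x_1 − 12)/19 = -2/3
  x_2 = -2/3;  a_2 = 12;  x_3 = (x_2 − 12)/19 = -2/3
Digits: (17, 12, 12).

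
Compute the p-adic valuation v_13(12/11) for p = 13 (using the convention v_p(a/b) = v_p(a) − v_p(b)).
v_13(12/11) = 0

Factor powers of 13 from the numerator and denominator of the reduced fraction: 12 = 13^0 · 12 and 11 = 13^0 · 11. Apply v_p(a/b) = v_p(a) − v_p(b): v_13(12/11) = 0 − 0 = 0.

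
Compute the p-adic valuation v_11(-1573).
v_11(-1573) = 2

v_11(n) is the largest exponent k such that 11^k divides n. Factor out: -1573 = -11^2 · 13. (Sign doesn't affect v_p.) So v_11(-1573) = 2.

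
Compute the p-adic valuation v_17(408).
v_17(408) = 1

v_17(n) is the largest exponent k such that 17^k divides n. Factor out: 408 = 17^1 · 24. (Sign doesn't affect v_p.) So v_17(408) = 1.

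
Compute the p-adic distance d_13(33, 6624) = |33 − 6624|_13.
d_13(33, 6624) = 1/2197

Step 1 — x − y = 33 − 6624 = -6591. Step 2 — v_13(-6591) = 3 (factor: -6591 = −(13^3 · 3); the sign does not affect v_p). Step 3 — |x − y|_13 = 13^{-3} = 1/2197.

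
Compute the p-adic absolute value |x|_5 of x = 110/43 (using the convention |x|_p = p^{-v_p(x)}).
|110/43|_5 = 1/5

Step 1 — compute v_5(x) by factoring powers of 5 out of the numerator and denominator: v_5(110/43) = 1. Step 2 — apply |x|_p = p^{-v_p(x)} = 5^{-1} = 1/5.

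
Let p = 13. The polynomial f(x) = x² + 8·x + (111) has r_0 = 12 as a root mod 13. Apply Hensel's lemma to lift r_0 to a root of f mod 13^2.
r_1 = 38 (mod 169)

Hensel: r_{i+1} = r_i − f(r_i)·(f′(r_i))^{-1} mod 13^{i+2}, f′(x) = 2x + 8. Iterate:
  r_0 = 12 (mod 13)
  r_1 = 38 (mod 169)
Final: r = 38 satisfies f(r) ≡ 0 mod 13^2.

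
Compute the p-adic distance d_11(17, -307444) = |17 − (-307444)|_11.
d_11(17, -307444) = 1/14641

Step 1 — x − y = 17 − (-307444) = 307461. Step 2 — v_11(307461) = 4 (factor: 307461 = (11^4 · 21); the sign does not affect v_p). Step 3 — |x − y|_11 = 11^{-4} = 1/14641.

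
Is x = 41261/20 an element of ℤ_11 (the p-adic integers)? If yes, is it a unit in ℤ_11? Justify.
x ∈ ℤ_11 but not a unit; v_11(x) = 3 > 0

ℤ_11 = {x ∈ ℚ_11 : v_11(x) ≥ 0} and ℤ_11^× = {x ∈ ℤ_11 : v_11(x) = 0}. Here v_11(41261/20) = v_11(num) − v_11(den) = 3; compare against these criteria.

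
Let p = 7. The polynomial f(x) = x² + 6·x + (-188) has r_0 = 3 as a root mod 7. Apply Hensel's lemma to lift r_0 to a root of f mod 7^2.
r_1 = 45 (mod 49)

Hensel: r_{i+1} = r_i − f(r_i)·(f′(r_i))^{-1} mod 7^{i+2}, f′(x) = 2x + 6. Iterate:
  r_0 = 3 (mod 7)
  r_1 = 45 (mod 49)
Final: r = 45 satisfies f(r) ≡ 0 mod 7^2.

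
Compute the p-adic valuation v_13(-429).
v_13(-429) = 1

v_13(n) is the largest exponent k such that 13^k divides n. Factor out: -429 = -13^1 · 33. (Sign doesn't affect v_p.) So v_13(-429) = 1.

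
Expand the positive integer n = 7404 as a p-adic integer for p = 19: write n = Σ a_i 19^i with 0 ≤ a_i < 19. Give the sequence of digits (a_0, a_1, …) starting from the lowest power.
(a_0, a_1, …) = (13, 9, 1, 1)

Repeated division by 19 gives the digits low-to-high: 7404 = 13 + 9·19^1 + 1·19^2 + 1·19^3. Digit sequence: (13, 9, 1, 1).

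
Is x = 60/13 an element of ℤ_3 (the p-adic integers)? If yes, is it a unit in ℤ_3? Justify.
x ∈ ℤ_3 but not a unit; v_3(x) = 1 > 0

ℤ_3 = {x ∈ ℚ_3 : v_3(x) ≥ 0} and ℤ_3^× = {x ∈ ℤ_3 : v_3(x) = 0}. Here v_3(60/13) = v_3(num) − v_3(den) = 1; compare against these criteria.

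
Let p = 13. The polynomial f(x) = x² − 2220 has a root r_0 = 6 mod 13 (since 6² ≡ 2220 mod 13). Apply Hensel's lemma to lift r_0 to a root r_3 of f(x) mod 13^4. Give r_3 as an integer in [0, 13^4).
r_3 = 11342 (mod 28561)

Hensel's recurrence: r_{i+1} = r_i − f(r_i)·(f′(r_i))^{-1} mod 13^{i+2}, with f′(x) = 2x. Iterate:
  r_0 = 6 (mod 13)
  r_1 = 19 (mod 169)
  r_2 = 357 (mod 2197)
  r_3 = 11342 (mod 28561)
Final: r_3 = 11342, and one checks f(r_3) ≡ 0 mod 13^4.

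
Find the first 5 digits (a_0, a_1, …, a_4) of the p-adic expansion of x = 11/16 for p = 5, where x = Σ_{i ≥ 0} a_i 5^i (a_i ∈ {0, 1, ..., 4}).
(a_0, …, a_4) = (1, 4, 2, 1, 0)

v_5(11/16) = 0 (numerator and denominator both coprime to 5), so x ∈ ℤ_5^×. Compute digits iteratively via a_i = x_i mod 5, x_{i+1} = (x_i − a_i)/5, with x_0 = x:
  x_0 = 11/16;  a_0 = 1;  x_1 = (x_0 − 1)/5 = -1/16
  x_1 = -1/16;  a_1 = 4;  x_2 = (x_1 − 4)/5 = -13/16
  x_2 = -13/16;  a_2 = 2;  x_3 = (x_2 − 2)/5 = -9/16
  x_3 = -9/16;  a_3 = 1;  x_4 = (x_3 − 1)/5 = -5/16
  x_4 = -5/16;  a_4 = 0;  x_5 = (x_4 − 0)/5 = -1/16
Digits: (1, 4, 2, 1, 0).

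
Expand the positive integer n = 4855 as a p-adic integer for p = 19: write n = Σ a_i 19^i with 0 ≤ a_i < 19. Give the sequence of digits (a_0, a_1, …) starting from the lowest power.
(a_0, a_1, …) = (10, 8, 13)

Repeated division by 19 gives the digits low-to-high: 4855 = 10 + 8·19^1 + 13·19^2. Digit sequence: (10, 8, 13).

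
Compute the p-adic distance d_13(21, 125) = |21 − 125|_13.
d_13(21, 125) = 1/13

Step 1 — x − y = 21 − 125 = -104. Step 2 — v_13(-104) = 1 (factor: -104 = −(13^1 · 8); the sign does not affect v_p). Step 3 — |x − y|_13 = 13^{-1} = 1/13.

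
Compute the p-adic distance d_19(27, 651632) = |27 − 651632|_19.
d_19(27, 651632) = 1/130321

Step 1 — x − y = 27 − 651632 = -651605. Step 2 — v_19(-651605) = 4 (factor: -651605 = −(19^4 · 5); the sign does not affect v_p). Step 3 — |x − y|_19 = 19^{-4} = 1/130321.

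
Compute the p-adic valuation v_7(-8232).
v_7(-8232) = 3

v_7(n) is the largest exponent k such that 7^k divides n. Factor out: -8232 = -7^3 · 24. (Sign doesn't affect v_p.) So v_7(-8232) = 3.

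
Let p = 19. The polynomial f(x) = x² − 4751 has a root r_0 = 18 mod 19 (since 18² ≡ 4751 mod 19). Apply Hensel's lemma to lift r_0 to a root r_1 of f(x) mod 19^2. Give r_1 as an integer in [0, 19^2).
r_1 = 151 (mod 361)

Hensel's recurrence: r_{i+1} = r_i − f(r_i)·(f′(r_i))^{-1} mod 19^{i+2}, with f′(x) = 2x. Iterate:
  r_0 = 18 (mod 19)
  r_1 = 151 (mod 361)
Final: r_1 = 151, and one checks f(r_1) ≡ 0 mod 19^2.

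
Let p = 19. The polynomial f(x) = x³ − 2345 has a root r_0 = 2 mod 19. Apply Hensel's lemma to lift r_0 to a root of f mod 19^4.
r_3 = 84761 (mod 130321)

Hensel: r_{i+1} = r_i − f(r_i)/f′(r_i) mod 19^{i+2}, where f′(x) = 3x². Iterate:
  r_0 = 2 (mod 19)
  r_1 = 287 (mod 361)
  r_2 = 2453 (mod 6859)
  r_3 = 84761 (mod 130321)
Final: r = 84761 with f(r) ≡ 0 mod 19^4.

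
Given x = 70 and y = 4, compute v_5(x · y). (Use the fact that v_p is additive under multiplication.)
v_5(280) = 1

v_p(x) = 1 (factor: 70 = 5^1 · 14); v_p(y) = 0 (factor: 4 = 5^0 · 4). Additivity: v_p(xy) = v_p(x) + v_p(y) = 1 + 0 = 1. (Direct check: xy = 280 = 5^1 · (56).)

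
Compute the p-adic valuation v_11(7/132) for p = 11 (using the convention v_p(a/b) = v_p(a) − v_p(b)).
v_11(7/132) = -1

Factor powers of 11 from the numerator and denominator of the reduced fraction: 7 = 11^0 · 7 and 132 = 11^1 · 12. Apply v_p(a/b) = v_p(a) − v_p(b): v_11(7/132) = 0 − 1 = -1.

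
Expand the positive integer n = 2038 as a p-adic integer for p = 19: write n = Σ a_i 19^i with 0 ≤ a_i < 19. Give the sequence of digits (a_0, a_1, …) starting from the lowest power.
(a_0, a_1, …) = (5, 12, 5)

Repeated division by 19 gives the digits low-to-high: 2038 = 5 + 12·19^1 + 5·19^2. Digit sequence: (5, 12, 5).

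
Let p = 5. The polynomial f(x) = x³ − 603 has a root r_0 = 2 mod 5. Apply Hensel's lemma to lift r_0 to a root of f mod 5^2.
r_1 = 12 (mod 25)

Hensel: r_{i+1} = r_i − f(r_i)/f′(r_i) mod 5^{i+2}, where f′(x) = 3x². Iterate:
  r_0 = 2 (mod 5)
  r_1 = 12 (mod 25)
Final: r = 12 with f(r) ≡ 0 mod 5^2.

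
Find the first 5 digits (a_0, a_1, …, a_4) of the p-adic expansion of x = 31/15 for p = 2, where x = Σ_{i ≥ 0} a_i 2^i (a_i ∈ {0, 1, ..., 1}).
(a_0, …, a_4) = (1, 0, 0, 0, 1)

v_2(31/15) = 0 (numerator and denominator both coprime to 2), so x ∈ ℤ_2^×. Compute digits iteratively via a_i = x_i mod 2, x_{i+1} = (x_i − a_i)/2, with x_0 = x:
  x_0 = 31/15;  a_0 = 1;  x_1 = (x_0 − 1)/2 = 8/15
  x_1 = 8/15;  a_1 = 0;  x_2 = (x_1 − 0)/2 = 4/15
  x_2 = 4/15;  a_2 = 0;  x_3 = (x_2 − 0)/2 = 2/15
  x_3 = 2/15;  a_3 = 0;  x_4 = (x_3 − 0)/2 = 1/15
  x_4 = 1/15;  a_4 = 1;  x_5 = (x_4 − 1)/2 = -7/15
Digits: (1, 0, 0, 0, 1).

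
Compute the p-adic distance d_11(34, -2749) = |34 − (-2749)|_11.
d_11(34, -2749) = 1/121

Step 1 — x − y = 34 − (-2749) = 2783. Step 2 — v_11(2783) = 2 (factor: 2783 = (11^2 · 23); the sign does not affect v_p). Step 3 — |x − y|_11 = 11^{-2} = 1/121.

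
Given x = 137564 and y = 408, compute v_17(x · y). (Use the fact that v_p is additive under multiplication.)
v_17(56126112) = 4

v_p(x) = 3 (factor: 137564 = 17^3 · 28); v_p(y) = 1 (factor: 408 = 17^1 · 24). Additivity: v_p(xy) = v_p(x) + v_p(y) = 3 + 1 = 4. (Direct check: xy = 56126112 = 17^4 · (672).)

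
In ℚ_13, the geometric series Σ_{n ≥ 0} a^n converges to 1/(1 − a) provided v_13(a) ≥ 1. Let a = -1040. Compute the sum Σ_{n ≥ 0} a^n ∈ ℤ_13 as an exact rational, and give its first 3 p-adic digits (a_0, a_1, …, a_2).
Σ a^n = 1/(1 − a) = 1/1041;  first 3 digits = (1, 11, 10)

v_13(a) = 1 ≥ 1, so the series converges in ℤ_13 to 1/(1 − a) = 1/(1 − (-1040)) = 1/1041. Expand this rational in ℤ_13: compute digits iteratively via d_i = x_i mod 13, x_{i+1} = (x_i − d_i)/13. The first 3 digits are (1, 11, 10).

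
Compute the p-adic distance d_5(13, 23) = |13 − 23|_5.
d_5(13, 23) = 1/5

Step 1 — x − y = 13 − 23 = -10. Step 2 — v_5(-10) = 1 (factor: -10 = −(5^1 · 2); the sign does not affect v_p). Step 3 — |x − y|_5 = 5^{-1} = 1/5.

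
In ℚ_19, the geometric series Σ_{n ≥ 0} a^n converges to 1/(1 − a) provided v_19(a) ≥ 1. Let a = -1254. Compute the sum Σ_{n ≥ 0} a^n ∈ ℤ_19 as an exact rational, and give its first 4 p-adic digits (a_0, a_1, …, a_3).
Σ a^n = 1/(1 − a) = 1/1255;  first 4 digits = (1, 10, 1, 13)

v_19(a) = 1 ≥ 1, so the series converges in ℤ_19 to 1/(1 − a) = 1/(1 − (-1254)) = 1/1255. Expand this rational in ℤ_19: compute digits iteratively via d_i = x_i mod 19, x_{i+1} = (x_i − d_i)/19. The first 4 digits are (1, 10, 1, 13).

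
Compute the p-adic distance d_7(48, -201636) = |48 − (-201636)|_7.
d_7(48, -201636) = 1/16807

Step 1 — x − y = 48 − (-201636) = 201684. Step 2 — v_7(201684) = 5 (factor: 201684 = (7^5 · 12); the sign does not affect v_p). Step 3 — |x − y|_7 = 7^{-5} = 1/16807.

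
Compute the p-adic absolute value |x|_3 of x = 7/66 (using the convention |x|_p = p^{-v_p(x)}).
|7/66|_3 = 3

Step 1 — compute v_3(x) by factoring powers of 3 out of the numerator and denominator: v_3(7/66) = -1. Step 2 — apply |x|_p = p^{-v_p(x)} = 3^{1} = 3.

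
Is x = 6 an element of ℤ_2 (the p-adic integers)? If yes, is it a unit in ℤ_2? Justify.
x ∈ ℤ_2 but not a unit; v_2(x) = 1 > 0

ℤ_2 = {x ∈ ℚ_2 : v_2(x) ≥ 0} and ℤ_2^× = {x ∈ ℤ_2 : v_2(x) = 0}. Here v_2(6) = v_2(num) − v_2(den) = 1; compare against these criteria.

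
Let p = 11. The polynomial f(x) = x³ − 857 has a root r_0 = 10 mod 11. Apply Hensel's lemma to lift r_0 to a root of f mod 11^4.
r_3 = 14200 (mod 14641)

Hensel: r_{i+1} = r_i − f(r_i)/f′(r_i) mod 11^{i+2}, where f′(x) = 3x². Iterate:
  r_0 = 10 (mod 11)
  r_1 = 43 (mod 121)
  r_2 = 890 (mod 1331)
  r_3 = 14200 (mod 14641)
Final: r = 14200 with f(r) ≡ 0 mod 11^4.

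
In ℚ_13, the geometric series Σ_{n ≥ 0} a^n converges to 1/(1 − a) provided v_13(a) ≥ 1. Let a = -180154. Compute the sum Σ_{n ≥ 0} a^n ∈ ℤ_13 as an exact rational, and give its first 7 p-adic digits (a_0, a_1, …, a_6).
Σ a^n = 1/(1 − a) = 1/180155;  first 7 digits = (1, 0, 0, 9, 6, 12, 2)

v_13(a) = 3 ≥ 1, so the series converges in ℤ_13 to 1/(1 − a) = 1/(1 − (-180154)) = 1/180155. Expand this rational in ℤ_13: compute digits iteratively via d_i = x_i mod 13, x_{i+1} = (x_i − d_i)/13. The first 7 digits are (1, 0, 0, 9, 6, 12, 2).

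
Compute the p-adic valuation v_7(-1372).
v_7(-1372) = 3

v_7(n) is the largest exponent k such that 7^k divides n. Factor out: -1372 = -7^3 · 4. (Sign doesn't affect v_p.) So v_7(-1372) = 3.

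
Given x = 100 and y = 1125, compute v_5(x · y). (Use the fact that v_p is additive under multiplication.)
v_5(112500) = 5

v_p(x) = 2 (factor: 100 = 5^2 · 4); v_p(y) = 3 (factor: 1125 = 5^3 · 9). Additivity: v_p(xy) = v_p(x) + v_p(y) = 2 + 3 = 5. (Direct check: xy = 112500 = 5^5 · (36).)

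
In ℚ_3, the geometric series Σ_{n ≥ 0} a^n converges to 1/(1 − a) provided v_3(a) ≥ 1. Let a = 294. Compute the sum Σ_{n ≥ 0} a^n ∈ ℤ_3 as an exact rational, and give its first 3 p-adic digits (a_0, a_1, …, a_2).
Σ a^n = 1/(1 − a) = -1/293;  first 3 digits = (1, 2, 0)

v_3(a) = 1 ≥ 1, so the series converges in ℤ_3 to 1/(1 − a) = 1/(1 − 294) = -1/293. Expand this rational in ℤ_3: compute digits iteratively via d_i = x_i mod 3, x_{i+1} = (x_i − d_i)/3. The first 3 digits are (1, 2, 0).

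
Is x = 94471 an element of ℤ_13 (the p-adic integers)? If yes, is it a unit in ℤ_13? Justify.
x ∈ ℤ_13 but not a unit; v_13(x) = 3 > 0

ℤ_13 = {x ∈ ℚ_13 : v_13(x) ≥ 0} and ℤ_13^× = {x ∈ ℤ_13 : v_13(x) = 0}. Here v_13(94471) = v_13(num) − v_13(den) = 3; compare against these criteria.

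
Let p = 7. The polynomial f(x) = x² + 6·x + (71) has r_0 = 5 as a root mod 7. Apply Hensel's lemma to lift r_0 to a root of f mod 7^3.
r_2 = 285 (mod 343)

Hensel: r_{i+1} = r_i − f(r_i)·(f′(r_i))^{-1} mod 7^{i+2}, f′(x) = 2x + 6. Iterate:
  r_0 = 5 (mod 7)
  r_1 = 40 (mod 49)
  r_2 = 285 (mod 343)
Final: r = 285 satisfies f(r) ≡ 0 mod 7^3.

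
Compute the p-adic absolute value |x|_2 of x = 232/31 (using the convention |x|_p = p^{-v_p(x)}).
|232/31|_2 = 1/8

Step 1 — compute v_2(x) by factoring powers of 2 out of the numerator and denominator: v_2(232/31) = 3. Step 2 — apply |x|_p = p^{-v_p(x)} = 2^{-3} = 1/8.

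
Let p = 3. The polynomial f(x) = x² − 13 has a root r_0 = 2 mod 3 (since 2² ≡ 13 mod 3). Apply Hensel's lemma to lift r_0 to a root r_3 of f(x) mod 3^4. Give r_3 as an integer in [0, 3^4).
r_3 = 65 (mod 81)

Hensel's recurrence: r_{i+1} = r_i − f(r_i)·(f′(r_i))^{-1} mod 3^{i+2}, with f′(x) = 2x. Iterate:
  r_0 = 2 (mod 3)
  r_1 = 2 (mod 9)
  r_2 = 11 (mod 27)
  r_3 = 65 (mod 81)
Final: r_3 = 65, and one checks f(r_3) ≡ 0 mod 3^4.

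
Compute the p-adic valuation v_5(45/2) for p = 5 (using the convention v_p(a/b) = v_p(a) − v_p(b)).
v_5(45/2) = 1

Factor powers of 5 from the numerator and denominator of the reduced fraction: 45 = 5^1 · 9 and 2 = 5^0 · 2. Apply v_p(a/b) = v_p(a) − v_p(b): v_5(45/2) = 1 − 0 = 1.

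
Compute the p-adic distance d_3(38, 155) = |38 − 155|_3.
d_3(38, 155) = 1/9

Step 1 — x − y = 38 − 155 = -117. Step 2 — v_3(-117) = 2 (factor: -117 = −(3^2 · 13); the sign does not affect v_p). Step 3 — |x − y|_3 = 3^{-2} = 1/9.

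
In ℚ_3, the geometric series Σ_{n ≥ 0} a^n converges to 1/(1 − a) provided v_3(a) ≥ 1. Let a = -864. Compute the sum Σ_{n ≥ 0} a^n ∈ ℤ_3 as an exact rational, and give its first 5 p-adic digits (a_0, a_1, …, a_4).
Σ a^n = 1/(1 − a) = 1/865;  first 5 digits = (1, 0, 0, 1, 1)

v_3(a) = 3 ≥ 1, so the series converges in ℤ_3 to 1/(1 − a) = 1/(1 − (-864)) = 1/865. Expand this rational in ℤ_3: compute digits iteratively via d_i = x_i mod 3, x_{i+1} = (x_i − d_i)/3. The first 5 digits are (1, 0, 0, 1, 1).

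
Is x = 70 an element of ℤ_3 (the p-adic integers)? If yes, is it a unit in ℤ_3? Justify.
x ∈ ℤ_3^× (unit); v_3(x) = 0

ℤ_3 = {x ∈ ℚ_3 : v_3(x) ≥ 0} and ℤ_3^× = {x ∈ ℤ_3 : v_3(x) = 0}. Here v_3(70) = v_3(num) − v_3(den) = 0; compare against these criteria.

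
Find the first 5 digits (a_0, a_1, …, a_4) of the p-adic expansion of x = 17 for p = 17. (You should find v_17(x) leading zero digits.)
(a_0, …, a_4) = (0, 1, 0, 0, 0)

v_17(17) = 1, so a_0 = ... = a_0 = 0. Factor out: x = 17^1 · u with u = 1 a unit in ℤ_17. Expand u iteratively via a_{v+i} = u_i mod 17, u_{i+1} = (u_i − a_{v+i})/17:
  u_0 = 1;  a_1 = 1;  u_1 = (u_0 − 1)/17 = 0
  u_1 = 0;  a_2 = 0;  u_2 = (u_1 − 0)/17 = 0
  u_2 = 0;  a_3 = 0;  u_3 = (u_2 − 0)/17 = 0
  u_3 = 0;  a_4 = 0;  u_4 = (u_3 − 0)/17 = 0
Digits: (0, 1, 0, 0, 0).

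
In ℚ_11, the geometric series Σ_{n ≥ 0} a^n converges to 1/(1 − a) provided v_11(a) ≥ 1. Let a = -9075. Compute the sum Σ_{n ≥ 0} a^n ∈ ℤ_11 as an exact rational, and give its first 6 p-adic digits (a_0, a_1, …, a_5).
Σ a^n = 1/(1 − a) = 1/9076;  first 6 digits = (1, 0, 2, 4, 3, 5)

v_11(a) = 2 ≥ 1, so the series converges in ℤ_11 to 1/(1 − a) = 1/(1 − (-9075)) = 1/9076. Expand this rational in ℤ_11: compute digits iteratively via d_i = x_i mod 11, x_{i+1} = (x_i − d_i)/11. The first 6 digits are (1, 0, 2, 4, 3, 5).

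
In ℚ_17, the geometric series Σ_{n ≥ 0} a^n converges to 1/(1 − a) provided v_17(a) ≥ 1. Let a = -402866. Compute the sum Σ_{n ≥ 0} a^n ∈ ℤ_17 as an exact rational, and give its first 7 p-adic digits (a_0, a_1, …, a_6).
Σ a^n = 1/(1 − a) = 1/402867;  first 7 digits = (1, 0, 0, 3, 12, 16, 8)

v_17(a) = 3 ≥ 1, so the series converges in ℤ_17 to 1/(1 − a) = 1/(1 − (-402866)) = 1/402867. Expand this rational in ℤ_17: compute digits iteratively via d_i = x_i mod 17, x_{i+1} = (x_i − d_i)/17. The first 7 digits are (1, 0, 0, 3, 12, 16, 8).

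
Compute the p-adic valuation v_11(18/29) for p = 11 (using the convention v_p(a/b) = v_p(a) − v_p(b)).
v_11(18/29) = 0

Factor powers of 11 from the numerator and denominator of the reduced fraction: 18 = 11^0 · 18 and 29 = 11^0 · 29. Apply v_p(a/b) = v_p(a) − v_p(b): v_11(18/29) = 0 − 0 = 0.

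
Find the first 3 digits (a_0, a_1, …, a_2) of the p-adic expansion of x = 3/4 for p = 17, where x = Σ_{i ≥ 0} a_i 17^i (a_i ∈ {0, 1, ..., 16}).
(a_0, …, a_2) = (5, 4, 4)

v_17(3/4) = 0 (numerator and denominator both coprime to 17), so x ∈ ℤ_17^×. Compute digits iteratively via a_i = x_i mod 17, x_{i+1} = (x_i − a_i)/17, with x_0 = x:
  x_0 = 3/4;  a_0 = 5;  x_1 = (x_0 − 5)/17 = -1/4
  x_1 = -1/4;  a_1 = 4;  x_2 = (x_1 − 4)/17 = -1/4
  x_2 = -1/4;  a_2 = 4;  x_3 = (x_2 − 4)/17 = -1/4
Digits: (5, 4, 4).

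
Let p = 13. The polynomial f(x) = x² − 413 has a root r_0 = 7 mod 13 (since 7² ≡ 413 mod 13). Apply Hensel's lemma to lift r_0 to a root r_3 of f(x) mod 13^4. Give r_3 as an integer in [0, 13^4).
r_3 = 14736 (mod 28561)

Hensel's recurrence: r_{i+1} = r_i − f(r_i)·(f′(r_i))^{-1} mod 13^{i+2}, with f′(x) = 2x. Iterate:
  r_0 = 7 (mod 13)
  r_1 = 33 (mod 169)
  r_2 = 1554 (mod 2197)
  r_3 = 14736 (mod 28561)
Final: r_3 = 14736, and one checks f(r_3) ≡ 0 mod 13^4.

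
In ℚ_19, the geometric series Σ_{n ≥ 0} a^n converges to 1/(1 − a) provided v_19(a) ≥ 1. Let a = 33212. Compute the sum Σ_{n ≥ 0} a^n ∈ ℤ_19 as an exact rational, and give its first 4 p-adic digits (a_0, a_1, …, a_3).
Σ a^n = 1/(1 − a) = -1/33211;  first 4 digits = (1, 0, 16, 4)

v_19(a) = 2 ≥ 1, so the series converges in ℤ_19 to 1/(1 − a) = 1/(1 − 33212) = -1/33211. Expand this rational in ℤ_19: compute digits iteratively via d_i = x_i mod 19, x_{i+1} = (x_i − d_i)/19. The first 4 digits are (1, 0, 16, 4).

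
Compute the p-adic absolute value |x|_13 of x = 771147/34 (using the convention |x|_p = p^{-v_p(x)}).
|771147/34|_13 = 1/28561

Step 1 — compute v_13(x) by factoring powers of 13 out of the numerator and denominator: v_13(771147/34) = 4. Step 2 — apply |x|_p = p^{-v_p(x)} = 13^{-4} = 1/28561.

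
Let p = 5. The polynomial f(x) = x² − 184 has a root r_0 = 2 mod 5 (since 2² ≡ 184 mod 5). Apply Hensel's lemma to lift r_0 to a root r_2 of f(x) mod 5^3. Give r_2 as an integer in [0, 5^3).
r_2 = 72 (mod 125)

Hensel's recurrence: r_{i+1} = r_i − f(r_i)·(f′(r_i))^{-1} mod 5^{i+2}, with f′(x) = 2x. Iterate:
  r_0 = 2 (mod 5)
  r_1 = 22 (mod 25)
  r_2 = 72 (mod 125)
Final: r_2 = 72, and one checks f(r_2) ≡ 0 mod 5^3.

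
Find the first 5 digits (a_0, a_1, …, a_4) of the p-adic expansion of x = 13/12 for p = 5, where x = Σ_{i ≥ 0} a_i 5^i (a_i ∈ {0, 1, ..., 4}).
(a_0, …, a_4) = (4, 4, 2, 4, 2)

v_5(13/12) = 0 (numerator and denominator both coprime to 5), so x ∈ ℤ_5^×. Compute digits iteratively via a_i = x_i mod 5, x_{i+1} = (x_i − a_i)/5, with x_0 = x:
  x_0 = 13/12;  a_0 = 4;  x_1 = (x_0 − 4)/5 = -7/12
  x_1 = -7/12;  a_1 = 4;  x_2 = (x_1 − 4)/5 = -11/12
  x_2 = -11/12;  a_2 = 2;  x_3 = (x_2 − 2)/5 = -7/12
  x_3 = -7/12;  a_3 = 4;  x_4 = (x_3 − 4)/5 = -11/12
  x_4 = -11/12;  a_4 = 2;  x_5 = (x_4 − 2)/5 = -7/12
Digits: (4, 4, 2, 4, 2).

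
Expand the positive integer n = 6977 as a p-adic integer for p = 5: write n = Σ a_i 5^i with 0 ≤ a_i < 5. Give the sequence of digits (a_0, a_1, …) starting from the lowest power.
(a_0, a_1, …) = (2, 0, 4, 0, 1, 2)

Repeated division by 5 gives the digits low-to-high: 6977 = 2 + 4·5^2 + 1·5^4 + 2·5^5. Digit sequence: (2, 0, 4, 0, 1, 2).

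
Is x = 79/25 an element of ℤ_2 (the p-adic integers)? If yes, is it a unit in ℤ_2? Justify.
x ∈ ℤ_2^× (unit); v_2(x) = 0

ℤ_2 = {x ∈ ℚ_2 : v_2(x) ≥ 0} and ℤ_2^× = {x ∈ ℤ_2 : v_2(x) = 0}. Here v_2(79/25) = v_2(num) − v_2(den) = 0; compare against these criteria.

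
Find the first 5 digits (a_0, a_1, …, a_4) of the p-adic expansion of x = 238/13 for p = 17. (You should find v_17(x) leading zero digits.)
(a_0, …, a_4) = (0, 5, 5, 1, 13)

v_17(238/13) = 1, so a_0 = ... = a_0 = 0. Factor out: x = 17^1 · u with u = 14/13 a unit in ℤ_17. Expand u iteratively via a_{v+i} = u_i mod 17, u_{i+1} = (u_i − a_{v+i})/17:
  u_0 = 14/13;  a_1 = 5;  u_1 = (u_0 − 5)/17 = -3/13
  u_1 = -3/13;  a_2 = 5;  u_2 = (u_1 − 5)/17 = -4/13
  u_2 = -4/13;  a_3 = 1;  u_3 = (u_2 − 1)/17 = -1/13
  u_3 = -1/13;  a_4 = 13;  u_4 = (u_3 − 13)/17 = -10/13
Digits: (0, 5, 5, 1, 13).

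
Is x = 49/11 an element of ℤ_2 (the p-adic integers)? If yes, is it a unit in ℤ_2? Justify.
x ∈ ℤ_2^× (unit); v_2(x) = 0

ℤ_2 = {x ∈ ℚ_2 : v_2(x) ≥ 0} and ℤ_2^× = {x ∈ ℤ_2 : v_2(x) = 0}. Here v_2(49/11) = v_2(num) − v_2(den) = 0; compare against these criteria.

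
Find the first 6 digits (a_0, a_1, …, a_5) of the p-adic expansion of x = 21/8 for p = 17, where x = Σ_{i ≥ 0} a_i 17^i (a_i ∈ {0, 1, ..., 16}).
(a_0, …, a_5) = (9, 6, 6, 6, 6, 6)

v_17(21/8) = 0 (numerator and denominator both coprime to 17), so x ∈ ℤ_17^×. Compute digits iteratively via a_i = x_i mod 17, x_{i+1} = (x_i − a_i)/17, with x_0 = x:
  x_0 = 21/8;  a_0 = 9;  x_1 = (x_0 − 9)/17 = -3/8
  x_1 = -3/8;  a_1 = 6;  x_2 = (x_1 − 6)/17 = -3/8
  x_2 = -3/8;  a_2 = 6;  x_3 = (x_2 − 6)/17 = -3/8
  x_3 = -3/8;  a_3 = 6;  x_4 = (x_3 − 6)/17 = -3/8
  x_4 = -3/8;  a_4 = 6;  x_5 = (x_4 − 6)/17 = -3/8
  x_5 = -3/8;  a_5 = 6;  x_6 = (x_5 − 6)/17 = -3/8
Digits: (9, 6, 6, 6, 6, 6).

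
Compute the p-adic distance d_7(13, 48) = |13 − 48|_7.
d_7(13, 48) = 1/7

Step 1 — x − y = 13 − 48 = -35. Step 2 — v_7(-35) = 1 (factor: -35 = −(7^1 · 5); the sign does not affect v_p). Step 3 — |x − y|_7 = 7^{-1} = 1/7.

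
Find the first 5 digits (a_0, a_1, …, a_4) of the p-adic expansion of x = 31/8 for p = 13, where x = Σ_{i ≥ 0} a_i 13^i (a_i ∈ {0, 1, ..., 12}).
(a_0, …, a_4) = (12, 1, 8, 1, 8)

v_13(31/8) = 0 (numerator and denominator both coprime to 13), so x ∈ ℤ_13^×. Compute digits iteratively via a_i = x_i mod 13, x_{i+1} = (x_i − a_i)/13, with x_0 = x:
  x_0 = 31/8;  a_0 = 12;  x_1 = (x_0 − 12)/13 = -5/8
  x_1 = -5/8;  a_1 = 1;  x_2 = (x_1 − 1)/13 = -1/8
  x_2 = -1/8;  a_2 = 8;  x_3 = (x_2 − 8)/13 = -5/8
  x_3 = -5/8;  a_3 = 1;  x_4 = (x_3 − 1)/13 = -1/8
  x_4 = -1/8;  a_4 = 8;  x_5 = (x_4 − 8)/13 = -5/8
Digits: (12, 1, 8, 1, 8).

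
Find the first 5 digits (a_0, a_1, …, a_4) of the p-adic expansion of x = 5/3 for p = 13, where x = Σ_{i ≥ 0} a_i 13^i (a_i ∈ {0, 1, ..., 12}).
(a_0, …, a_4) = (6, 4, 4, 4, 4)

v_13(5/3) = 0 (numerator and denominator both coprime to 13), so x ∈ ℤ_13^×. Compute digits iteratively via a_i = x_i mod 13, x_{i+1} = (x_i − a_i)/13, with x_0 = x:
  x_0 = 5/3;  a_0 = 6;  x_1 = (x_0 − 6)/13 = -1/3
  x_1 = -1/3;  a_1 = 4;  x_2 = (x_1 − 4)/13 = -1/3
  x_2 = -1/3;  a_2 = 4;  x_3 = (x_2 − 4)/13 = -1/3
  x_3 = -1/3;  a_3 = 4;  x_4 = (x_3 − 4)/13 = -1/3
  x_4 = -1/3;  a_4 = 4;  x_5 = (x_4 − 4)/13 = -1/3
Digits: (6, 4, 4, 4, 4).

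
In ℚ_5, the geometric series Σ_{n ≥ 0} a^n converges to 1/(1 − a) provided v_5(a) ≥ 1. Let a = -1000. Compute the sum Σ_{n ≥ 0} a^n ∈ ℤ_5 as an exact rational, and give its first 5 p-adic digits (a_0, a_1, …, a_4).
Σ a^n = 1/(1 − a) = 1/1001;  first 5 digits = (1, 0, 0, 2, 3)

v_5(a) = 3 ≥ 1, so the series converges in ℤ_5 to 1/(1 − a) = 1/(1 − (-1000)) = 1/1001. Expand this rational in ℤ_5: compute digits iteratively via d_i = x_i mod 5, x_{i+1} = (x_i − d_i)/5. The first 5 digits are (1, 0, 0, 2, 3).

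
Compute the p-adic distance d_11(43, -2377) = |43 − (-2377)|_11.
d_11(43, -2377) = 1/121

Step 1 — x − y = 43 − (-2377) = 2420. Step 2 — v_11(2420) = 2 (factor: 2420 = (11^2 · 20); the sign does not affect v_p). Step 3 — |x − y|_11 = 11^{-2} = 1/121.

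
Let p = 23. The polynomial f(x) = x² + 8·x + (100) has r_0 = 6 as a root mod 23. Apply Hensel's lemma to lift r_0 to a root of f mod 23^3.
r_2 = 3594 (mod 12167)

Hensel: r_{i+1} = r_i − f(r_i)·(f′(r_i))^{-1} mod 23^{i+2}, f′(x) = 2x + 8. Iterate:
  r_0 = 6 (mod 23)
  r_1 = 420 (mod 529)
  r_2 = 3594 (mod 12167)
Final: r = 3594 satisfies f(r) ≡ 0 mod 23^3.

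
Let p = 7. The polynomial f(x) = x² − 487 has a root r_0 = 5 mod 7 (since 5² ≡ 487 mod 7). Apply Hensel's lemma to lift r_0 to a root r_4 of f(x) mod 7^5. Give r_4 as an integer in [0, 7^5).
r_4 = 16133 (mod 16807)

Hensel's recurrence: r_{i+1} = r_i − f(r_i)·(f′(r_i))^{-1} mod 7^{i+2}, with f′(x) = 2x. Iterate:
  r_0 = 5 (mod 7)
  r_1 = 12 (mod 49)
  r_2 = 12 (mod 343)
  r_3 = 1727 (mod 2401)
  r_4 = 16133 (mod 16807)
Final: r_4 = 16133, and one checks f(r_4) ≡ 0 mod 7^5.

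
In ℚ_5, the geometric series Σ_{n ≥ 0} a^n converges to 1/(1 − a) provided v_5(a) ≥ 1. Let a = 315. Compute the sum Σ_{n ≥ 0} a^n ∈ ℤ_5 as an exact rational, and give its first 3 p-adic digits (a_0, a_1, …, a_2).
Σ a^n = 1/(1 − a) = -1/314;  first 3 digits = (1, 3, 1)

v_5(a) = 1 ≥ 1, so the series converges in ℤ_5 to 1/(1 − a) = 1/(1 − 315) = -1/314. Expand this rational in ℤ_5: compute digits iteratively via d_i = x_i mod 5, x_{i+1} = (x_i − d_i)/5. The first 3 digits are (1, 3, 1).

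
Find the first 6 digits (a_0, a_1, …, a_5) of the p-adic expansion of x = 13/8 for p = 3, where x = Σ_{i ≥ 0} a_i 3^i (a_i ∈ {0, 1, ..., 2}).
(a_0, …, a_5) = (2, 1, 0, 1, 0, 1)

v_3(13/8) = 0 (numerator and denominator both coprime to 3), so x ∈ ℤ_3^×. Compute digits iteratively via a_i = x_i mod 3, x_{i+1} = (x_i − a_i)/3, with x_0 = x:
  x_0 = 13/8;  a_0 = 2;  x_1 = (x_0 − 2)/3 = -1/8
  x_1 = -1/8;  a_1 = 1;  x_2 = (x_1 − 1)/3 = -3/8
  x_2 = -3/8;  a_2 = 0;  x_3 = (x_2 − 0)/3 = -1/8
  x_3 = -1/8;  a_3 = 1;  x_4 = (x_3 − 1)/3 = -3/8
  x_4 = -3/8;  a_4 = 0;  x_5 = (x_4 − 0)/3 = -1/8
  x_5 = -1/8;  a_5 = 1;  x_6 = (x_5 − 1)/3 = -3/8
Digits: (2, 1, 0, 1, 0, 1).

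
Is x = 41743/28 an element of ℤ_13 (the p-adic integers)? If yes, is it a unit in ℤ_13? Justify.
x ∈ ℤ_13 but not a unit; v_13(x) = 3 > 0

ℤ_13 = {x ∈ ℚ_13 : v_13(x) ≥ 0} and ℤ_13^× = {x ∈ ℤ_13 : v_13(x) = 0}. Here v_13(41743/28) = v_13(num) − v_13(den) = 3; compare against these criteria.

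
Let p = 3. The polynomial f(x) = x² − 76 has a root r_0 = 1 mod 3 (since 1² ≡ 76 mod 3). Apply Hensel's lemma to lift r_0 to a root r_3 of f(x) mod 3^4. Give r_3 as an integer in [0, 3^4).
r_3 = 61 (mod 81)

Hensel's recurrence: r_{i+1} = r_i − f(r_i)·(f′(r_i))^{-1} mod 3^{i+2}, with f′(x) = 2x. Iterate:
  r_0 = 1 (mod 3)
  r_1 = 7 (mod 9)
  r_2 = 7 (mod 27)
  r_3 = 61 (mod 81)
Final: r_3 = 61, and one checks f(r_3) ≡ 0 mod 3^4.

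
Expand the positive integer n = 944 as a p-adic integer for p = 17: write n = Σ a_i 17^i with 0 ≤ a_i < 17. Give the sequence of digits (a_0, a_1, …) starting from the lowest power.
(a_0, a_1, …) = (9, 4, 3)

Repeated division by 17 gives the digits low-to-high: 944 = 9 + 4·17^1 + 3·17^2. Digit sequence: (9, 4, 3).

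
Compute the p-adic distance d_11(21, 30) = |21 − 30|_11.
d_11(21, 30) = 1

Step 1 — x − y = 21 − 30 = -9. Step 2 — v_11(-9) = 0 (factor: -9 = −(11^0 · 9); the sign does not affect v_p). Step 3 — |x − y|_11 = 11^{0} = 1.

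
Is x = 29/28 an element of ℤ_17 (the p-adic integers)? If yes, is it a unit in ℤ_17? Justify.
x ∈ ℤ_17^× (unit); v_17(x) = 0

ℤ_17 = {x ∈ ℚ_17 : v_17(x) ≥ 0} and ℤ_17^× = {x ∈ ℤ_17 : v_17(x) = 0}. Here v_17(29/28) = v_17(num) − v_17(den) = 0; compare against these criteria.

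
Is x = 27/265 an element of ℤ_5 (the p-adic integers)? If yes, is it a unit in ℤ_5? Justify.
x ∉ ℤ_5 (v_5(x) = -1 < 0)

ℤ_5 = {x ∈ ℚ_5 : v_5(x) ≥ 0} and ℤ_5^× = {x ∈ ℤ_5 : v_5(x) = 0}. Here v_5(27/265) = v_5(num) − v_5(den) = -1; compare against these criteria.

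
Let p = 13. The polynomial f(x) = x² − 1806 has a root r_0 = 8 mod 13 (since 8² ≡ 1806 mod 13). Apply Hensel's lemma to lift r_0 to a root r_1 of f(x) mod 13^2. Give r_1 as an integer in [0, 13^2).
r_1 = 138 (mod 169)

Hensel's recurrence: r_{i+1} = r_i − f(r_i)·(f′(r_i))^{-1} mod 13^{i+2}, with f′(x) = 2x. Iterate:
  r_0 = 8 (mod 13)
  r_1 = 138 (mod 169)
Final: r_1 = 138, and one checks f(r_1) ≡ 0 mod 13^2.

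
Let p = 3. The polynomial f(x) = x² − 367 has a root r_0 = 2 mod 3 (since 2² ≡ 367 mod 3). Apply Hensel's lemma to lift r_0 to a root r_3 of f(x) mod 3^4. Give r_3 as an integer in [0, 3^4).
r_3 = 23 (mod 81)

Hensel's recurrence: r_{i+1} = r_i − f(r_i)·(f′(r_i))^{-1} mod 3^{i+2}, with f′(x) = 2x. Iterate:
  r_0 = 2 (mod 3)
  r_1 = 5 (mod 9)
  r_2 = 23 (mod 27)
  r_3 = 23 (mod 81)
Final: r_3 = 23, and one checks f(r_3) ≡ 0 mod 3^4.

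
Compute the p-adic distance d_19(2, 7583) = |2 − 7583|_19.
d_19(2, 7583) = 1/361

Step 1 — x − y = 2 − 7583 = -7581. Step 2 — v_19(-7581) = 2 (factor: -7581 = −(19^2 · 21); the sign does not affect v_p). Step 3 — |x − y|_19 = 19^{-2} = 1/361.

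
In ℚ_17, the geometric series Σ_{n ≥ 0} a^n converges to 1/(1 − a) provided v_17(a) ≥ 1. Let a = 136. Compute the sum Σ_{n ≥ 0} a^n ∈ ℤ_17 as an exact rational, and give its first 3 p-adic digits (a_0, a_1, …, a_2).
Σ a^n = 1/(1 − a) = -1/135;  first 3 digits = (1, 8, 13)

v_17(a) = 1 ≥ 1, so the series converges in ℤ_17 to 1/(1 − a) = 1/(1 − 136) = -1/135. Expand this rational in ℤ_17: compute digits iteratively via d_i = x_i mod 17, x_{i+1} = (x_i − d_i)/17. The first 3 digits are (1, 8, 13).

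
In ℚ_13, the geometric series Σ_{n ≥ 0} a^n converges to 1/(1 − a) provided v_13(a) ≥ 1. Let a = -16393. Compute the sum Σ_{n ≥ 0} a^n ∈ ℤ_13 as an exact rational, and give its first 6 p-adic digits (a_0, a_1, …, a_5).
Σ a^n = 1/(1 − a) = 1/16394;  first 6 digits = (1, 0, 7, 5, 9, 8)

v_13(a) = 2 ≥ 1, so the series converges in ℤ_13 to 1/(1 − a) = 1/(1 − (-16393)) = 1/16394. Expand this rational in ℤ_13: compute digits iteratively via d_i = x_i mod 13, x_{i+1} = (x_i − d_i)/13. The first 6 digits are (1, 0, 7, 5, 9, 8).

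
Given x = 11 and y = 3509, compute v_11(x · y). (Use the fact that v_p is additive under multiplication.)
v_11(38599) = 3

v_p(x) = 1 (factor: 11 = 11^1 · 1); v_p(y) = 2 (factor: 3509 = 11^2 · 29). Additivity: v_p(xy) = v_p(x) + v_p(y) = 1 + 2 = 3. (Direct check: xy = 38599 = 11^3 · (29).)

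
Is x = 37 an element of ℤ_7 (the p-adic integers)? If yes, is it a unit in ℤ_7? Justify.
x ∈ ℤ_7^× (unit); v_7(x) = 0

ℤ_7 = {x ∈ ℚ_7 : v_7(x) ≥ 0} and ℤ_7^× = {x ∈ ℤ_7 : v_7(x) = 0}. Here v_7(37) = v_7(num) − v_7(den) = 0; compare against these criteria.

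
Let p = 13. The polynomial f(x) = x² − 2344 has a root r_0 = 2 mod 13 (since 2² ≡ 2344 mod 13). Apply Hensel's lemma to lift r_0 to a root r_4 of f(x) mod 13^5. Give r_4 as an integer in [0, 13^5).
r_4 = 95734 (mod 371293)

Hensel's recurrence: r_{i+1} = r_i − f(r_i)·(f′(r_i))^{-1} mod 13^{i+2}, with f′(x) = 2x. Iterate:
  r_0 = 2 (mod 13)
  r_1 = 80 (mod 169)
  r_2 = 1263 (mod 2197)
  r_3 = 10051 (mod 28561)
  r_4 = 95734 (mod 371293)
Final: r_4 = 95734, and one checks f(r_4) ≡ 0 mod 13^5.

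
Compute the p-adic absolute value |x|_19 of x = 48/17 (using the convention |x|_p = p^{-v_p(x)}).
|48/17|_19 = 1

Step 1 — compute v_19(x) by factoring powers of 19 out of the numerator and denominator: v_19(48/17) = 0. Step 2 — apply |x|_p = p^{-v_p(x)} = 19^{0} = 1.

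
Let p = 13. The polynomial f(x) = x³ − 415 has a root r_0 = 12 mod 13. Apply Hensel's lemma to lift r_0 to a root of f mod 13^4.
r_3 = 16925 (mod 28561)

Hensel: r_{i+1} = r_i − f(r_i)/f′(r_i) mod 13^{i+2}, where f′(x) = 3x². Iterate:
  r_0 = 12 (mod 13)
  r_1 = 25 (mod 169)
  r_2 = 1546 (mod 2197)
  r_3 = 16925 (mod 28561)
Final: r = 16925 with f(r) ≡ 0 mod 13^4.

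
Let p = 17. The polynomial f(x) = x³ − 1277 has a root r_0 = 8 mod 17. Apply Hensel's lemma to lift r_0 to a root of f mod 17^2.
r_1 = 161 (mod 289)

Hensel: r_{i+1} = r_i − f(r_i)/f′(r_i) mod 17^{i+2}, where f′(x) = 3x². Iterate:
  r_0 = 8 (mod 17)
  r_1 = 161 (mod 289)
Final: r = 161 with f(r) ≡ 0 mod 17^2.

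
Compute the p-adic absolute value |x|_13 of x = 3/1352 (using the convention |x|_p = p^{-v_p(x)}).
|3/1352|_13 = 169

Step 1 — compute v_13(x) by factoring powers of 13 out of the numerator and denominator: v_13(3/1352) = -2. Step 2 — apply |x|_p = p^{-v_p(x)} = 13^{2} = 169.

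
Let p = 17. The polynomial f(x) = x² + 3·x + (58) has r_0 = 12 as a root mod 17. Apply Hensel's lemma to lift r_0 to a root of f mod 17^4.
r_3 = 1780 (mod 83521)

Hensel: r_{i+1} = r_i − f(r_i)·(f′(r_i))^{-1} mod 17^{i+2}, f′(x) = 2x + 3. Iterate:
  r_0 = 12 (mod 17)
  r_1 = 46 (mod 289)
  r_2 = 1780 (mod 4913)
  r_3 = 1780 (mod 83521)
Final: r = 1780 satisfies f(r) ≡ 0 mod 17^4.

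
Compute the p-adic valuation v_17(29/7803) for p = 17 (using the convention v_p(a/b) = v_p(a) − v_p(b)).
v_17(29/7803) = -2

Factor powers of 17 from the numerator and denominator of the reduced fraction: 29 = 17^0 · 29 and 7803 = 17^2 · 27. Apply v_p(a/b) = v_p(a) − v_p(b): v_17(29/7803) = 0 − 2 = -2.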